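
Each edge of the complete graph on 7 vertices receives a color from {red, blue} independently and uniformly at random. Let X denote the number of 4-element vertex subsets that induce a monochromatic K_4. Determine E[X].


Let X = Σ_S X_S over the C(7, 4) = 35 subsets S of size 4, where X_S = 1 if the K_4 on S is monochromatic.
For a fixed S, the K_4 on S has C(4, 2) = 6 edges. P[all 6 edges red] = (1/2)^6, and likewise for blue, so P[monochromatic] = 2·(1/2)^6 = 2^{1 − 6} = 1/32.
By linearity: E[X] = C(7, 4) · 2^{1 − 6} = 35 · 1/32 = 35/32.
Numerically: E[X] ≈ 1.094.

E[X] = C(7,4)·2^(1−C(4,2)) = 35/32 ≈ 1.094.


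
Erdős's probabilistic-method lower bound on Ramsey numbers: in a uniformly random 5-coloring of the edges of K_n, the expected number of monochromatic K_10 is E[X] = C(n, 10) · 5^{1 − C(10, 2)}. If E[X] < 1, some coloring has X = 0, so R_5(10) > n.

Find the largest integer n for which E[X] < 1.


We need C(n, 10) · 5^{1 − 45} < 1, i.e. C(n, 10) < 5^{45 − 1} = 5684341886080801486968994140625.
Check values of n near the boundary:
  n = 5389: C(5389, 10) = 5645340767466558997768874792926; 5645340767466558997768874792926 < 5684341886080801486968994140625? YES
  n = 5390: C(5390, 10) = 5655833965919099070255434039753; 5655833965919099070255434039753 < 5684341886080801486968994140625? YES
  n = 5391: C(5391, 10) = 5666344714787188828795213697883; 5666344714787188828795213697883 < 5684341886080801486968994140625? YES
  n = 5392: C(5392, 10) = 5676873040158402483252283957448; 5676873040158402483252283957448 < 5684341886080801486968994140625? YES
  n = 5393: C(5393, 10) = 5687418968154238267170642278008; 5687418968154238267170642278008 < 5684341886080801486968994140625? NO
  n = 5394: C(5394, 10) = 5697982524930156243149785372878; 5697982524930156243149785372878 < 5684341886080801486968994140625? NO
  n = 5395: C(5395, 10) = 5708563736675616143322765475706; 5708563736675616143322765475706 < 5684341886080801486968994140625? NO
The largest n with C(n, 10) < 5684341886080801486968994140625 is n = 5392 (where E[X] = 5676873040158402483252283957448/5684341886080801486968994140625 ≈ 0.9987). Hence R_5(10) > 5392, i.e. R_5(10) ≥ 5393.

Largest n = 5392; hence R_5(10) > 5392.


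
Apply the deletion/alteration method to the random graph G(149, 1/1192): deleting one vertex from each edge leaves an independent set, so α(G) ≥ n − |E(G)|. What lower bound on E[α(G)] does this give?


E[|E(G)|] = C(149, 2)·p = 11026 · (1/1192) = 37/4.
E[α(G)] ≥ n − E[|E(G)|] = 149 − 37/4 = 559/4.
Numerically: ≈ 139.7500.
(This is only a lower bound; the true E[α(G)] may be larger.)

E[α(G)] ≥ 559/4 ≈ 139.7500.


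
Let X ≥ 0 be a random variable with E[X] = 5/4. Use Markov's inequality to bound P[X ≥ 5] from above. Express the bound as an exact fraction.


μ = E[X] = 5/4, a = 5.
Markov: P[X ≥ 5] ≤ μ/a = (5/4)/5 = 1/4.
Numerically: ≈ 0.250000.
(Since a = 5 > μ = 1.250000, the bound 1/4 is < 1 and informative.)

P[X ≥ 5] ≤ 1/4 ≈ 0.250000.


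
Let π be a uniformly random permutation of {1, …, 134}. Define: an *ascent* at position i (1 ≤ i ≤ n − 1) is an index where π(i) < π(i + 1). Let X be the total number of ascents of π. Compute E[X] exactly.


Write X = Σ X_I over i = 1, …, 133, with X_I the indicator of one ascent.
There are 133 indicators.
For each fixed i, the pair (π(i), π(i+1)) is a uniformly random ordered pair of distinct values from {1, …, 134}; by symmetry P[π(i) < π(i+1)] = 1/2.
By linearity: E[X] = 133 · (1/2) = (134 − 1) · (1/2) = 133/2 ≈ 66.50000.

E[X] = 133/2 = 66.50000.


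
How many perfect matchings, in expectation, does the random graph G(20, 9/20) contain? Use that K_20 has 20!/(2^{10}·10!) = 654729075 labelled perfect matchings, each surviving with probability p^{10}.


K_20 has 20!/(2^{10}·10!) = 654729075 labelled perfect matchings.
For each such perfect matching H, let X_H = 1 if all 10 edges of H are present in G. Then P[X_H = 1] = p^{10} = (9/20)^{10} = 3486784401/10240000000000.
Summing the indicators: E[X] = Σ_H E[X_H] = 654729075 · p^{10} = 654729075 · 3486784401/10240000000000 = 91315965023646363/409600000000.
Numerically: E[X] ≈ 2.23e+05.

E[X] = 654729075 · (9/20)^{10} = 91315965023646363/409600000000 ≈ 2.23e+05.


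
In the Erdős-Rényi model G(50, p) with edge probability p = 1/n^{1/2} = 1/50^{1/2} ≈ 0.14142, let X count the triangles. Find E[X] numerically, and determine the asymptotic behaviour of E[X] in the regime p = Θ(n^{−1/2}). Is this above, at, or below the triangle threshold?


Number of potential triangles: C(50, 3) = 19600.
Each occurs with probability p³ ≈ (0.14142)³ ≈ 2.8284271e-03.
By linearity: E[X] = C(50, 3)·p³ ≈ 19600 · 2.8284271e-03 ≈ 55.43717.
Since α = 1/2 < 1, p = c/n^{1/2} ≫ 1/n is above the triangle threshold p ~ 1/n. Asymptotically E[X] ~ (c³/6)·n^{3(1−α)} = (1³/6)·n^{1.5} → ∞; triangles are abundant w.h.p.

E[X] ≈ 55.43717; in regime p = Θ(1/n^{1/2}) E[X] diverges (above the triangle threshold p ~ 1/n).


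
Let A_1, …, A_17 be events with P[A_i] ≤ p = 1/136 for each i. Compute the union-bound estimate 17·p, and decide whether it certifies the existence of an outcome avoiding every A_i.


Union bound: P[∪_{i=1}^{17} A_i] ≤ Σ_i P[A_i] ≤ 17·p = 17·(1/136) = 1/8.
Numerically: 1/8 ≈ 0.1250.
Is 1/8 < 1? YES.
Since P[∪ A_i] ≤ 1/8 < 1, the complement has P[∩ A_i^c] ≥ 1 − 1/8 = 7/8 > 0, so some outcome avoids every A_i.

17·p = 1/8 ≈ 0.1250; existence CERTIFIED by the union bound.


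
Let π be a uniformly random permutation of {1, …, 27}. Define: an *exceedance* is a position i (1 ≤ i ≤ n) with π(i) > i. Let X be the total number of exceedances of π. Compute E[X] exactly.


Write X = Σ_{i=1}^{27} X_i, where X_i = 1_{π(i) > i}.
For each fixed i, π(i) is uniform over {1, …, 27} (marginal of a uniform permutation), so P[π(i) > i] = (n − i)/n. Summing: Σ_{i=1}^{27} (n − i)/n = (0 + 1 + … + 26)/27 = 27(27 − 1)/(2·27) = (27 − 1)/2.
Hence E[X] = Σ_{i=1}^{27} (27 − i)/27 = 13 ≈ 13.000000.

E[X] = 13 = 13.000000.


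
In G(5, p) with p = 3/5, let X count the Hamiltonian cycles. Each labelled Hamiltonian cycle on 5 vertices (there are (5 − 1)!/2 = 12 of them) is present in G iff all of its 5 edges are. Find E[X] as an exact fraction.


K_5 has (5 − 1)!/2 = 12 labelled Hamiltonian cycles.
For each such Hamiltonian cycle H, let X_H = 1 if all 5 edges of H are present in G. Then P[X_H = 1] = p^{5} = (3/5)^{5} = 243/3125.
By linearity: E[X] = Σ_H E[X_H] = 12 · p^{5} = 12 · 243/3125 = 2916/3125.
Numerically: E[X] ≈ 0.933.

E[X] = 12 · (3/5)^{5} = 2916/3125 ≈ 0.933.


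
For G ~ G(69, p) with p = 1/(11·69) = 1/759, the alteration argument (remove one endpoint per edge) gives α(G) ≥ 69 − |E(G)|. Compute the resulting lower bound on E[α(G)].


E[|E(G)|] = C(69, 2)·p = 2346 · (1/759) = 34/11.
E[α(G)] ≥ n − E[|E(G)|] = 69 − 34/11 = 725/11.
Numerically: ≈ 65.909091.
(This is only a lower bound; the true E[α(G)] may be larger.)

E[α(G)] ≥ 725/11 ≈ 65.909091.


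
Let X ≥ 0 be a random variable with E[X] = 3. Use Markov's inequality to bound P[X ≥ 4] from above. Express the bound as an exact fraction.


μ = E[X] = 3, a = 4.
Markov: P[X ≥ 4] ≤ μ/a = (3)/4 = 3/4.
Numerically: ≈ 0.75000.
(Since a = 4 > μ = 3.00000, the bound 3/4 is < 1 and informative.)

P[X ≥ 4] ≤ 3/4 ≈ 0.75000.


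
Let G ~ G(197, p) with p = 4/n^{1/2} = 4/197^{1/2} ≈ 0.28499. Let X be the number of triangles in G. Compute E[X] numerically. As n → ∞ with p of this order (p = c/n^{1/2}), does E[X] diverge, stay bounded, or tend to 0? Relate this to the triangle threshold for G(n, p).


Number of potential triangles: C(197, 3) = 1254890.
Each occurs with probability p³ ≈ (0.28499)³ ≈ 2.3146250e-02.
By linearity: E[X] = C(197, 3)·p³ ≈ 1254890 · 2.3146250e-02 ≈ 29045.99734.
Since α = 1/2 < 1, p = c/n^{1/2} ≫ 1/n is above the triangle threshold p ~ 1/n. Asymptotically E[X] ~ (c³/6)·n^{3(1−α)} = (4³/6)·n^{1.5} → ∞; triangles are abundant w.h.p.

E[X] ≈ 29045.99734; in regime p = Θ(1/n^{1/2}) E[X] diverges (above the triangle threshold p ~ 1/n).


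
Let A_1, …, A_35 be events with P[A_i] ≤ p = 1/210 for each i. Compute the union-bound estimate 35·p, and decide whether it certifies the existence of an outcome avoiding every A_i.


Union bound: P[∪_{i=1}^{35} A_i] ≤ Σ_i P[A_i] ≤ 35·p = 35·(1/210) = 1/6.
Numerically: 1/6 ≈ 0.16667.
Is 1/6 < 1? YES.
Since P[∪ A_i] ≤ 1/6 < 1, the complement has P[∩ A_i^c] ≥ 1 − 1/6 = 5/6 > 0, so some outcome avoids every A_i.

35·p = 1/6 ≈ 0.16667; existence CERTIFIED by the union bound.


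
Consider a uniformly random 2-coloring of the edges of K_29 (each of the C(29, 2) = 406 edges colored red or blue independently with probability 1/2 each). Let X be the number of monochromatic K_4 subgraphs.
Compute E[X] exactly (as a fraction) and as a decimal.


Let X = Σ_S X_S over the C(29, 4) = 23751 subsets S of size 4, where X_S = 1 if the K_4 on S is monochromatic.
For a fixed S, the K_4 on S has C(4, 2) = 6 edges. P[all 6 edges red] = (1/2)^6, and likewise for blue, so P[monochromatic] = 2·(1/2)^6 = 2^{1 − 6} = 1/32.
Summing: E[X] = C(29, 4) · 2^{1 − 6} = 23751 · 1/32 = 23751/32.
Numerically: E[X] ≈ 742.219.

E[X] = C(29,4)·2^(1−C(4,2)) = 23751/32 ≈ 742.219.


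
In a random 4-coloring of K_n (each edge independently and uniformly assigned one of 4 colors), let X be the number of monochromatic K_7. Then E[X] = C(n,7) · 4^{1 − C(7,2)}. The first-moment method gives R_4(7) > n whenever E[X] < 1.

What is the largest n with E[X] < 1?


We need C(n, 7) · 4^{1 − 21} < 1, i.e. C(n, 7) < 4^{21 − 1} = 1099511627776.
Check values of n near the boundary:
  n = 176: C(176, 7) = 919790691600; 919790691600 < 1099511627776? YES
  n = 177: C(177, 7) = 957664425960; 957664425960 < 1099511627776? YES
  n = 178: C(178, 7) = 996867063280; 996867063280 < 1099511627776? YES
  n = 179: C(179, 7) = 1037437234460; 1037437234460 < 1099511627776? YES
  n = 180: C(180, 7) = 1079414463600; 1079414463600 < 1099511627776? YES
  n = 181: C(181, 7) = 1122839183400; 1122839183400 < 1099511627776? NO
  n = 182: C(182, 7) = 1167752750736; 1167752750736 < 1099511627776? NO
The largest n with C(n, 7) < 1099511627776 is n = 180 (where E[X] = 67463403975/68719476736 ≈ 0.982). Hence R_4(7) > 180, i.e. R_4(7) ≥ 181.

Largest n = 180; hence R_4(7) > 180.


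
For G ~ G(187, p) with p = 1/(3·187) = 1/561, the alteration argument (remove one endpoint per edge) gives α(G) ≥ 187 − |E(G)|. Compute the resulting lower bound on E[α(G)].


E[|E(G)|] = C(187, 2)·p = 17391 · (1/561) = 31.
E[α(G)] ≥ n − E[|E(G)|] = 187 − 31 = 156.
Numerically: ≈ 156.00000.
(This is only a lower bound; the true E[α(G)] may be larger.)

E[α(G)] ≥ 156 ≈ 156.00000.


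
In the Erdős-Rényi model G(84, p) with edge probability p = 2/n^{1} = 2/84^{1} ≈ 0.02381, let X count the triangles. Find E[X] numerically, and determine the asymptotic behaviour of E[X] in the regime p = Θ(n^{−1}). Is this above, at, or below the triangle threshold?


Number of potential triangles: C(84, 3) = 95284.
Each occurs with probability p³ ≈ (0.02381)³ ≈ 1.349746e-05.
By linearity: E[X] = C(84, 3)·p³ ≈ 95284 · 1.349746e-05 ≈ 1.2861.
Here α = 1, so p = 2/n is exactly at the triangle threshold p ~ 1/n. Asymptotically E[X] → c³/6 = 2³/6 = 4/3 ≈ 1.3333, a bounded constant. In this regime the triangle count is asymptotically Poisson(c³/6).

E[X] ≈ 1.2861; in regime p = Θ(1/n^{1}) E[X] stays bounded (at the triangle threshold p ~ 1/n).


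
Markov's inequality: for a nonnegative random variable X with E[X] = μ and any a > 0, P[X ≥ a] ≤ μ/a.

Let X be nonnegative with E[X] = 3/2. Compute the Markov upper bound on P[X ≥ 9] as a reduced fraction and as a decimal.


μ = E[X] = 3/2, a = 9.
Markov: P[X ≥ 9] ≤ μ/a = (3/2)/9 = 1/6.
Numerically: ≈ 0.1667.
(Since a = 9 > μ = 1.5000, the bound 1/6 is < 1 and informative.)

P[X ≥ 9] ≤ 1/6 ≈ 0.1667.


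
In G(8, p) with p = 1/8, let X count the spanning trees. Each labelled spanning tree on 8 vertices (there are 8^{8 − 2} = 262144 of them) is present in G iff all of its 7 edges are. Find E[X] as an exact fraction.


K_8 has 8^{8 − 2} = 262144 labelled spanning trees.
For each such spanning tree H, let X_H = 1 if all 7 edges of H are present in G. Then P[X_H = 1] = p^{7} = (1/8)^{7} = 1/2097152.
By linearity: E[X] = Σ_H E[X_H] = 262144 · p^{7} = 262144 · 1/2097152 = 1/8.
Numerically: E[X] ≈ 0.125.

E[X] = 262144 · (1/8)^{7} = 1/8 ≈ 0.125.


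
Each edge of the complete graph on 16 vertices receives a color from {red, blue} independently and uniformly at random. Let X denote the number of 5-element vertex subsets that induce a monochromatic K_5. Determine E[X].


Let X = Σ_S X_S over the C(16, 5) = 4368 subsets S of size 5, where X_S = 1 if the K_5 on S is monochromatic.
For a fixed S, the K_5 on S has C(5, 2) = 10 edges. P[all 10 edges red] = (1/2)^10, and likewise for blue, so P[monochromatic] = 2·(1/2)^10 = 2^{1 − 10} = 1/512.
Summing: E[X] = C(16, 5) · 2^{1 − 10} = 4368 · 1/512 = 273/32.
Numerically: E[X] ≈ 8.5312.

E[X] = C(16,5)·2^(1−C(5,2)) = 273/32 ≈ 8.5312.


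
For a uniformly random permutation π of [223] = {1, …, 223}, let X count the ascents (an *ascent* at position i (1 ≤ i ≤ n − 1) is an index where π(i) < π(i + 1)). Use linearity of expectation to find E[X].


Write X = Σ X_I over i = 1, …, 222, with X_I the indicator of one ascent.
There are 222 indicators.
For each fixed i, the pair (π(i), π(i+1)) is a uniformly random ordered pair of distinct values from {1, …, 223}; by symmetry P[π(i) < π(i+1)] = 1/2.
By linearity: E[X] = 222 · (1/2) = (223 − 1) · (1/2) = 111 ≈ 111.00000.

E[X] = 111 = 111.00000.


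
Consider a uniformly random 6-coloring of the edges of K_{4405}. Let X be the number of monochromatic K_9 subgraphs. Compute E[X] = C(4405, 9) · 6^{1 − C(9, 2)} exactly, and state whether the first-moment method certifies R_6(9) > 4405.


E[X] = C(4405, 9) · 6^{1 − 36} = 1706862792900636302463627150 · 6^{−35} = 1706862792900636302463627150/1719070799748422591028658176.
As a reduced fraction: E[X] = 284477132150106050410604525/286511799958070431838109696 ≈ 0.99290.
Is E[X] < 1? YES.
Since E[X] < 1, there exists a 6-coloring of K_{4405} with no monochromatic K_9; hence R_6(9) > 4405.

E[X] = 284477132150106050410604525/286511799958070431838109696 ≈ 0.99290; E[X] < 1, so R_6(9) > 4405.


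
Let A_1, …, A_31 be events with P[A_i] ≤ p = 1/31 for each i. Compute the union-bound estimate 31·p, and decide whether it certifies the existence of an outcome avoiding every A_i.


Union bound: P[∪_{i=1}^{31} A_i] ≤ Σ_i P[A_i] ≤ 31·p = 31·(1/31) = 1.
Numerically: 1 ≈ 1.0000.
Is 1 < 1? NO.
Since the bound 1 is ≥ 1, the union bound is uninformative here; it does NOT by itself certify existence.

31·p = 1 ≈ 1.0000; existence NOT certified by the union bound.


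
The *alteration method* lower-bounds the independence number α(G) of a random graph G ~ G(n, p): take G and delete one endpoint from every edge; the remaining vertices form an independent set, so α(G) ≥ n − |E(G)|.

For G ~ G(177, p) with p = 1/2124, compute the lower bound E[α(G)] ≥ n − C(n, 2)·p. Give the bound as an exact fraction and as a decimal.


E[|E(G)|] = C(177, 2)·p = 15576 · (1/2124) = 22/3.
E[α(G)] ≥ n − E[|E(G)|] = 177 − 22/3 = 509/3.
Numerically: ≈ 169.666667.
(This is only a lower bound; the true E[α(G)] may be larger.)

E[α(G)] ≥ 509/3 ≈ 169.666667.


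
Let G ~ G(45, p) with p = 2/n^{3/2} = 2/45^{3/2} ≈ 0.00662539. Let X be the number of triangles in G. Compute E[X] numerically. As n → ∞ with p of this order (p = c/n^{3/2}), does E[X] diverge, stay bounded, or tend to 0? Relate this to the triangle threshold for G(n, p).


Number of potential triangles: C(45, 3) = 14190.
Each occurs with probability p³ ≈ (0.00662539)³ ≈ 2.90826298e-07.
By linearity: E[X] = C(45, 3)·p³ ≈ 14190 · 2.90826298e-07 ≈ 0.004127.
Since α = 3/2 > 1, p = c/n^{3/2} = o(1/n) is below the triangle threshold p ~ 1/n. Asymptotically E[X] ~ (c³/6)·n^{3(1−α)} = (2³/6)·n^{-1.5} → 0, so by Markov's inequality G has no triangles w.h.p.

E[X] ≈ 0.004127; in regime p = Θ(1/n^{3/2}) E[X] tends to 0 (below the triangle threshold p ~ 1/n).


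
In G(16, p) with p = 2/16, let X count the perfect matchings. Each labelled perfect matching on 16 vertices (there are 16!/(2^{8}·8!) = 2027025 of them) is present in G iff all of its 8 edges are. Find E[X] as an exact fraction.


K_16 has 16!/(2^{8}·8!) = 2027025 labelled perfect matchings.
For each such perfect matching H, let X_H = 1 if all 8 edges of H are present in G. Then P[X_H = 1] = p^{8} = (1/8)^{8} = 1/16777216.
Summing the indicators: E[X] = Σ_H E[X_H] = 2027025 · p^{8} = 2027025 · 1/16777216 = 2027025/16777216.
Numerically: E[X] ≈ 0.12082.

E[X] = 2027025 · (1/8)^{8} = 2027025/16777216 ≈ 0.12082.


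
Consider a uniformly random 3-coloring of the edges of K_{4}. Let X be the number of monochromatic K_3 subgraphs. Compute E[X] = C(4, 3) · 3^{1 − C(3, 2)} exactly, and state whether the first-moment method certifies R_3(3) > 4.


E[X] = C(4, 3) · 3^{1 − 3} = 4 · 3^{−2} = 4/9.
As a reduced fraction: E[X] = 4/9 ≈ 0.4444444.
Is E[X] < 1? YES.
Since E[X] < 1, there exists a 3-coloring of K_{4} with no monochromatic K_3; hence R_3(3) > 4.

E[X] = 4/9 ≈ 0.4444444; E[X] < 1, so R_3(3) > 4.


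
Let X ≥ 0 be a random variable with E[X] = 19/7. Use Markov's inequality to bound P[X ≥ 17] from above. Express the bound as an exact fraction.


μ = E[X] = 19/7, a = 17.
Markov: P[X ≥ 17] ≤ μ/a = (19/7)/17 = 19/119.
Numerically: ≈ 0.159664.
(Since a = 17 > μ = 2.714286, the bound 19/119 is < 1 and informative.)

P[X ≥ 17] ≤ 19/119 ≈ 0.159664.


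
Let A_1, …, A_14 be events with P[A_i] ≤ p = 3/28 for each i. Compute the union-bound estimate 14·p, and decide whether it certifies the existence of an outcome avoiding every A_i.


Union bound: P[∪_{i=1}^{14} A_i] ≤ Σ_i P[A_i] ≤ 14·p = 14·(3/28) = 3/2.
Numerically: 3/2 ≈ 1.50000.
Is 3/2 < 1? NO.
Since the bound 3/2 is ≥ 1, the union bound is uninformative here; it does NOT by itself certify existence.

14·p = 3/2 ≈ 1.50000; existence NOT certified by the union bound.


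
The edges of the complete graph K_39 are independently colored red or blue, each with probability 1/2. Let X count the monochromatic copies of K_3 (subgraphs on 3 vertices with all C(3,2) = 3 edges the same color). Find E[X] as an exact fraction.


Let X = Σ_S X_S over the C(39, 3) = 9139 subsets S of size 3, where X_S = 1 if the K_3 on S is monochromatic.
For a fixed S, the K_3 on S has C(3, 2) = 3 edges. P[all 3 edges red] = (1/2)^3, and likewise for blue, so P[monochromatic] = 2·(1/2)^3 = 2^{1 − 3} = 1/4.
By linearity: E[X] = C(39, 3) · 2^{1 − 3} = 9139 · 1/4 = 9139/4.
Numerically: E[X] ≈ 2284.750000.

E[X] = C(39,3)·2^(1−C(3,2)) = 9139/4 ≈ 2284.750000.


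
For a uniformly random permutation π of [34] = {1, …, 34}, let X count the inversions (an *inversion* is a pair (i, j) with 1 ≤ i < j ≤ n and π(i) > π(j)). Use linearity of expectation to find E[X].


Write X = Σ X_I over the C(34, 2) = 561 pairs i < j, with X_I the indicator of one inversion.
There are 561 indicators.
For each fixed pair i < j, the values π(i) and π(j) are two distinct elements of {1, …, 34} in uniformly random order; by symmetry P[π(i) > π(j)] = 1/2.
By linearity: E[X] = 561 · (1/2) = C(34, 2) · (1/2) = 561/2 = 561/2 ≈ 280.5000.

E[X] = 561/2 = 280.5000.


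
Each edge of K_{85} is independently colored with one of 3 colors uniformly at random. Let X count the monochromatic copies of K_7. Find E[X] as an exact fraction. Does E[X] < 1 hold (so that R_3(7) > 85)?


E[X] = C(85, 7) · 3^{1 − 21} = 4935847320 · 3^{−20} = 4935847320/3486784401.
As a reduced fraction: E[X] = 182809160/129140163 ≈ 1.4155872.
Is E[X] < 1? NO.
Since E[X] ≥ 1, the first-moment bound is inconclusive at n = 85; it does NOT by itself certify R_3(7) > 85.

E[X] = 182809160/129140163 ≈ 1.4155872; E[X] ≥ 1; first-moment method inconclusive here.


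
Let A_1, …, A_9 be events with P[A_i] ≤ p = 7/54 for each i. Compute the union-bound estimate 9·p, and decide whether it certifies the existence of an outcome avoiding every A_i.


Union bound: P[∪_{i=1}^{9} A_i] ≤ Σ_i P[A_i] ≤ 9·p = 9·(7/54) = 7/6.
Numerically: 7/6 ≈ 1.1666667.
Is 7/6 < 1? NO.
Since the bound 7/6 is ≥ 1, the union bound is uninformative here; it does NOT by itself certify existence.

9·p = 7/6 ≈ 1.1666667; existence NOT certified by the union bound.


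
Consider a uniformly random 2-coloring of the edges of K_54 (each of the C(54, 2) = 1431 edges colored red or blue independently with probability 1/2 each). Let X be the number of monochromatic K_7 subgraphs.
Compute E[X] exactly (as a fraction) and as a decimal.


Let X = Σ_S X_S over the C(54, 7) = 177100560 subsets S of size 7, where X_S = 1 if the K_7 on S is monochromatic.
For a fixed S, the K_7 on S has C(7, 2) = 21 edges. P[all 21 edges red] = (1/2)^21, and likewise for blue, so P[monochromatic] = 2·(1/2)^21 = 2^{1 − 21} = 1/1048576.
By linearity: E[X] = C(54, 7) · 2^{1 − 21} = 177100560 · 1/1048576 = 11068785/65536.
Numerically: E[X] ≈ 168.896.

E[X] = C(54,7)·2^(1−C(7,2)) = 11068785/65536 ≈ 168.896.


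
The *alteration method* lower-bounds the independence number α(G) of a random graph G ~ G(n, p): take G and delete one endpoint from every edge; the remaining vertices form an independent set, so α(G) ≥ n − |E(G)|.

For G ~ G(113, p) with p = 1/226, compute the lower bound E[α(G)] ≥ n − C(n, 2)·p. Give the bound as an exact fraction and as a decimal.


E[|E(G)|] = C(113, 2)·p = 6328 · (1/226) = 28.
E[α(G)] ≥ n − E[|E(G)|] = 113 − 28 = 85.
Numerically: ≈ 85.000000.
(This is only a lower bound; the true E[α(G)] may be larger.)

E[α(G)] ≥ 85 ≈ 85.000000.


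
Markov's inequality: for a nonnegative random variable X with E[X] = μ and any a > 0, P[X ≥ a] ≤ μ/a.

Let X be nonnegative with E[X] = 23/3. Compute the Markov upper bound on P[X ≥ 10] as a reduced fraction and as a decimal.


μ = E[X] = 23/3, a = 10.
Markov: P[X ≥ 10] ≤ μ/a = (23/3)/10 = 23/30.
Numerically: ≈ 0.76667.
(Since a = 10 > μ = 7.66667, the bound 23/30 is < 1 and informative.)

P[X ≥ 10] ≤ 23/30 ≈ 0.76667.


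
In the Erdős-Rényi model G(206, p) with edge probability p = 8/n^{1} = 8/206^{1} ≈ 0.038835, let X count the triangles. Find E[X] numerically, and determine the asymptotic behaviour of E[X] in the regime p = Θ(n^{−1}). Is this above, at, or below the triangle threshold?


Number of potential triangles: C(206, 3) = 1435820.
Each occurs with probability p³ ≈ (0.038835)³ ≈ 5.85690662e-05.
By linearity: E[X] = C(206, 3)·p³ ≈ 1435820 · 5.85690662e-05 ≈ 84.094637.
Here α = 1, so p = 8/n is exactly at the triangle threshold p ~ 1/n. Asymptotically E[X] → c³/6 = 8³/6 = 256/3 ≈ 85.333333, a bounded constant. In this regime the triangle count is asymptotically Poisson(c³/6).

E[X] ≈ 84.094637; in regime p = Θ(1/n^{1}) E[X] stays bounded (at the triangle threshold p ~ 1/n).


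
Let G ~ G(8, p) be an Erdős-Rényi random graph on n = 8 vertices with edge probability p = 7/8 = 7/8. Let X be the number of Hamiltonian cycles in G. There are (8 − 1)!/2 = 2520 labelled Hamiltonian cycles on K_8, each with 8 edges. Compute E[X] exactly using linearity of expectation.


K_8 has (8 − 1)!/2 = 2520 labelled Hamiltonian cycles.
For each such Hamiltonian cycle H, let X_H = 1 if all 8 edges of H are present in G. Then P[X_H = 1] = p^{8} = (7/8)^{8} = 5764801/16777216.
By linearity of expectation: E[X] = Σ_H E[X_H] = 2520 · p^{8} = 2520 · 5764801/16777216 = 1815912315/2097152.
Numerically: E[X] ≈ 865.9.

E[X] = 2520 · (7/8)^{8} = 1815912315/2097152 ≈ 865.9.


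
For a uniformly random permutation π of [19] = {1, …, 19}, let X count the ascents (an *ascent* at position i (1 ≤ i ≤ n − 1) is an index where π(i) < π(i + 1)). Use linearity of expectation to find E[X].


Write X = Σ X_I over i = 1, …, 18, with X_I the indicator of one ascent.
There are 18 indicators.
For each fixed i, the pair (π(i), π(i+1)) is a uniformly random ordered pair of distinct values from {1, …, 19}; by symmetry P[π(i) < π(i+1)] = 1/2.
By linearity: E[X] = 18 · (1/2) = (19 − 1) · (1/2) = 9 ≈ 9.00000.

E[X] = 9 = 9.00000.


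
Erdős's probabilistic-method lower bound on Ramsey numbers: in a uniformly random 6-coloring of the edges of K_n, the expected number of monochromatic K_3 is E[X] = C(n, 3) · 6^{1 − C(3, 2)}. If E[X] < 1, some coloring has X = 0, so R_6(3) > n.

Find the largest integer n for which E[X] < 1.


We need C(n, 3) · 6^{1 − 3} < 1, i.e. C(n, 3) < 6^{3 − 1} = 36.
Check values of n near the boundary:
  n = 3: C(3, 3) = 1; 1 < 36? YES
  n = 4: C(4, 3) = 4; 4 < 36? YES
  n = 5: C(5, 3) = 10; 10 < 36? YES
  n = 6: C(6, 3) = 20; 20 < 36? YES
  n = 7: C(7, 3) = 35; 35 < 36? YES
  n = 8: C(8, 3) = 56; 56 < 36? NO
The largest n with C(n, 3) < 36 is n = 7 (where E[X] = 35/36 ≈ 0.972222). Hence R_6(3) > 7, i.e. R_6(3) ≥ 8.

Largest n = 7; hence R_6(3) > 7.


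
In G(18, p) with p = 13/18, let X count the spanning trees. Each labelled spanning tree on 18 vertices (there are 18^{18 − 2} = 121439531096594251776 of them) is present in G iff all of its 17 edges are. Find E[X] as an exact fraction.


K_18 has 18^{18 − 2} = 121439531096594251776 labelled spanning trees.
For each such spanning tree H, let X_H = 1 if all 17 edges of H are present in G. Then P[X_H = 1] = p^{17} = (13/18)^{17} = 8650415919381337933/2185911559738696531968.
By linearity of expectation: E[X] = Σ_H E[X_H] = 121439531096594251776 · p^{17} = 121439531096594251776 · 8650415919381337933/2185911559738696531968 = 8650415919381337933/18.
Numerically: E[X] ≈ 4.81e+17.

E[X] = 121439531096594251776 · (13/18)^{17} = 8650415919381337933/18 ≈ 4.81e+17.


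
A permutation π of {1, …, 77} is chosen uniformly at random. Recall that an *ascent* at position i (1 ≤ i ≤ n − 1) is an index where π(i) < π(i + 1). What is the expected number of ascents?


Write X = Σ X_I over i = 1, …, 76, with X_I the indicator of one ascent.
There are 76 indicators.
For each fixed i, the pair (π(i), π(i+1)) is a uniformly random ordered pair of distinct values from {1, …, 77}; by symmetry P[π(i) < π(i+1)] = 1/2.
By linearity: E[X] = 76 · (1/2) = (77 − 1) · (1/2) = 38 ≈ 38.0000.

E[X] = 38 = 38.0000.


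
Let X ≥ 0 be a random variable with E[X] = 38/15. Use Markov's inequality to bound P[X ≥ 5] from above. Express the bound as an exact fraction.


μ = E[X] = 38/15, a = 5.
Markov: P[X ≥ 5] ≤ μ/a = (38/15)/5 = 38/75.
Numerically: ≈ 0.506667.
(Since a = 5 > μ = 2.533333, the bound 38/75 is < 1 and informative.)

P[X ≥ 5] ≤ 38/75 ≈ 0.506667.


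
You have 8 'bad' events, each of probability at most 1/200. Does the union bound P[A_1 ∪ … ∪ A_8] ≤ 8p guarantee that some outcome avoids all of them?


Union bound: P[∪_{i=1}^{8} A_i] ≤ Σ_i P[A_i] ≤ 8·p = 8·(1/200) = 1/25.
Numerically: 1/25 ≈ 0.040.
Is 1/25 < 1? YES.
Since P[∪ A_i] ≤ 1/25 < 1, the complement has P[∩ A_i^c] ≥ 1 − 1/25 = 24/25 > 0, so some outcome avoids every A_i.

8·p = 1/25 ≈ 0.040; existence CERTIFIED by the union bound.


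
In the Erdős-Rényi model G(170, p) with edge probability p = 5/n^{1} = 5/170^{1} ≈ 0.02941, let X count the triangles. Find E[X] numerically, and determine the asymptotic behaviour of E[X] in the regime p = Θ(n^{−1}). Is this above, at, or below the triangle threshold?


Number of potential triangles: C(170, 3) = 804440.
Each occurs with probability p³ ≈ (0.02941)³ ≈ 2.544270e-05.
By linearity: E[X] = C(170, 3)·p³ ≈ 804440 · 2.544270e-05 ≈ 20.4671.
Here α = 1, so p = 5/n is exactly at the triangle threshold p ~ 1/n. Asymptotically E[X] → c³/6 = 5³/6 = 125/6 ≈ 20.8333, a bounded constant. In this regime the triangle count is asymptotically Poisson(c³/6).

E[X] ≈ 20.4671; in regime p = Θ(1/n^{1}) E[X] stays bounded (at the triangle threshold p ~ 1/n).


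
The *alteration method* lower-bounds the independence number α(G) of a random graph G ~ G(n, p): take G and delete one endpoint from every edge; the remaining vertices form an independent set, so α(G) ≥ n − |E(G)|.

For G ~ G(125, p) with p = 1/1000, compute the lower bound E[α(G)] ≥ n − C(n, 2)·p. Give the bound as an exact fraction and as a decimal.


E[|E(G)|] = C(125, 2)·p = 7750 · (1/1000) = 31/4.
E[α(G)] ≥ n − E[|E(G)|] = 125 − 31/4 = 469/4.
Numerically: ≈ 117.2500.
(This is only a lower bound; the true E[α(G)] may be larger.)

E[α(G)] ≥ 469/4 ≈ 117.2500.


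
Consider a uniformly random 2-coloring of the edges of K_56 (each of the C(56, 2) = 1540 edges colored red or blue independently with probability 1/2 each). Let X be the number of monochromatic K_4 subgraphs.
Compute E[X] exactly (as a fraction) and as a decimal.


Let X = Σ_S X_S over the C(56, 4) = 367290 subsets S of size 4, where X_S = 1 if the K_4 on S is monochromatic.
For a fixed S, the K_4 on S has C(4, 2) = 6 edges. P[all 6 edges red] = (1/2)^6, and likewise for blue, so P[monochromatic] = 2·(1/2)^6 = 2^{1 − 6} = 1/32.
By linearity: E[X] = C(56, 4) · 2^{1 − 6} = 367290 · 1/32 = 183645/16.
Numerically: E[X] ≈ 11477.812.

E[X] = C(56,4)·2^(1−C(4,2)) = 183645/16 ≈ 11477.812.


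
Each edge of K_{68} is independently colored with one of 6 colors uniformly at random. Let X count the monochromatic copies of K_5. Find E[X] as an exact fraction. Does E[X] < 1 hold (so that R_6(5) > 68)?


E[X] = C(68, 5) · 6^{1 − 10} = 10424128 · 6^{−9} = 10424128/10077696.
As a reduced fraction: E[X] = 162877/157464 ≈ 1.03438.
Is E[X] < 1? NO.
Since E[X] ≥ 1, the first-moment bound is inconclusive at n = 68; it does NOT by itself certify R_6(5) > 68.

E[X] = 162877/157464 ≈ 1.03438; E[X] ≥ 1; first-moment method inconclusive here.


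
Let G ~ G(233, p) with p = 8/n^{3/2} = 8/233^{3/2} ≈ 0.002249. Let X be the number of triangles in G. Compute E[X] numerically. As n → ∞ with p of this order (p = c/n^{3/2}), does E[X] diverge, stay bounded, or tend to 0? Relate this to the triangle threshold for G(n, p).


Number of potential triangles: C(233, 3) = 2081156.
Each occurs with probability p³ ≈ (0.002249)³ ≈ 1.138068e-08.
By linearity: E[X] = C(233, 3)·p³ ≈ 2081156 · 1.138068e-08 ≈ 0.0237.
Since α = 3/2 > 1, p = c/n^{3/2} = o(1/n) is below the triangle threshold p ~ 1/n. Asymptotically E[X] ~ (c³/6)·n^{3(1−α)} = (8³/6)·n^{-1.5} → 0, so by Markov's inequality G has no triangles w.h.p.

E[X] ≈ 0.0237; in regime p = Θ(1/n^{3/2}) E[X] tends to 0 (below the triangle threshold p ~ 1/n).


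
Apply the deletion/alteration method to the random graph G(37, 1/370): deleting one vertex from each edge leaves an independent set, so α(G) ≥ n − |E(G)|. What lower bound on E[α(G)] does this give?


E[|E(G)|] = C(37, 2)·p = 666 · (1/370) = 9/5.
E[α(G)] ≥ n − E[|E(G)|] = 37 − 9/5 = 176/5.
Numerically: ≈ 35.20000.
(This is only a lower bound; the true E[α(G)] may be larger.)

E[α(G)] ≥ 176/5 ≈ 35.20000.


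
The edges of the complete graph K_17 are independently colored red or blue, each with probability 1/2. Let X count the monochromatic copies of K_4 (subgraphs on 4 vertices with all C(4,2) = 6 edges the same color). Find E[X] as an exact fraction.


Let X = Σ_S X_S over the C(17, 4) = 2380 subsets S of size 4, where X_S = 1 if the K_4 on S is monochromatic.
For a fixed S, the K_4 on S has C(4, 2) = 6 edges. P[all 6 edges red] = (1/2)^6, and likewise for blue, so P[monochromatic] = 2·(1/2)^6 = 2^{1 − 6} = 1/32.
By linearity: E[X] = C(17, 4) · 2^{1 − 6} = 2380 · 1/32 = 595/8.
Numerically: E[X] ≈ 74.375000.

E[X] = C(17,4)·2^(1−C(4,2)) = 595/8 ≈ 74.375000.


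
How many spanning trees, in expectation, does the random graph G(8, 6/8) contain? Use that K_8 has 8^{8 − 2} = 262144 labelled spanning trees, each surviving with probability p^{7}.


K_8 has 8^{8 − 2} = 262144 labelled spanning trees.
For each such spanning tree H, let X_H = 1 if all 7 edges of H are present in G. Then P[X_H = 1] = p^{7} = (3/4)^{7} = 2187/16384.
By linearity of expectation: E[X] = Σ_H E[X_H] = 262144 · p^{7} = 262144 · 2187/16384 = 34992.
Numerically: E[X] ≈ 34992.

E[X] = 262144 · (3/4)^{7} = 34992 ≈ 34992.


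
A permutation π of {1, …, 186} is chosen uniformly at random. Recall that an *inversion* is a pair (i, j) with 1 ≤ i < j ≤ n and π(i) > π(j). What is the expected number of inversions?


Write X = Σ X_I over the C(186, 2) = 17205 pairs i < j, with X_I the indicator of one inversion.
There are 17205 indicators.
For each fixed pair i < j, the values π(i) and π(j) are two distinct elements of {1, …, 186} in uniformly random order; by symmetry P[π(i) > π(j)] = 1/2.
By linearity: E[X] = 17205 · (1/2) = C(186, 2) · (1/2) = 17205/2 = 17205/2 ≈ 8602.500000.

E[X] = 17205/2 = 8602.500000.


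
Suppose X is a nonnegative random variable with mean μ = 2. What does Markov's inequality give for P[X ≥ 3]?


μ = E[X] = 2, a = 3.
Markov: P[X ≥ 3] ≤ μ/a = (2)/3 = 2/3.
Numerically: ≈ 0.6667.
(Since a = 3 > μ = 2.0000, the bound 2/3 is < 1 and informative.)

P[X ≥ 3] ≤ 2/3 ≈ 0.6667.


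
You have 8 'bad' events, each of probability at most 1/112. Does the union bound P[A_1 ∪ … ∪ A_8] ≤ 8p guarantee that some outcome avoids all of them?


Union bound: P[∪_{i=1}^{8} A_i] ≤ Σ_i P[A_i] ≤ 8·p = 8·(1/112) = 1/14.
Numerically: 1/14 ≈ 0.07143.
Is 1/14 < 1? YES.
Since P[∪ A_i] ≤ 1/14 < 1, the complement has P[∩ A_i^c] ≥ 1 − 1/14 = 13/14 > 0, so some outcome avoids every A_i.

8·p = 1/14 ≈ 0.07143; existence CERTIFIED by the union bound.


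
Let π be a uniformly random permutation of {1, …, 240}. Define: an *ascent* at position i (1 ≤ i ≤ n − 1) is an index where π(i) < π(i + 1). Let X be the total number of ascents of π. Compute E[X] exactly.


Write X = Σ X_I over i = 1, …, 239, with X_I the indicator of one ascent.
There are 239 indicators.
For each fixed i, the pair (π(i), π(i+1)) is a uniformly random ordered pair of distinct values from {1, …, 240}; by symmetry P[π(i) < π(i+1)] = 1/2.
By linearity: E[X] = 239 · (1/2) = (240 − 1) · (1/2) = 239/2 ≈ 119.500.

E[X] = 239/2 = 119.500.


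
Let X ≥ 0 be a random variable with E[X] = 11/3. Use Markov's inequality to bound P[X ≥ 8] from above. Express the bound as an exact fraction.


μ = E[X] = 11/3, a = 8.
Markov: P[X ≥ 8] ≤ μ/a = (11/3)/8 = 11/24.
Numerically: ≈ 0.458.
(Since a = 8 > μ = 3.667, the bound 11/24 is < 1 and informative.)

P[X ≥ 8] ≤ 11/24 ≈ 0.458.


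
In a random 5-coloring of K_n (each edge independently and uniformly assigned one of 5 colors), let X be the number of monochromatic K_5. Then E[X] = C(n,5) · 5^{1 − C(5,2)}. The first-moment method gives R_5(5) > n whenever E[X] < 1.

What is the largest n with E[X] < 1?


We need C(n, 5) · 5^{1 − 10} < 1, i.e. C(n, 5) < 5^{10 − 1} = 1953125.
Check values of n near the boundary:
  n = 48: C(48, 5) = 1712304; 1712304 < 1953125? YES
  n = 49: C(49, 5) = 1906884; 1906884 < 1953125? YES
  n = 50: C(50, 5) = 2118760; 2118760 < 1953125? NO
  n = 51: C(51, 5) = 2349060; 2349060 < 1953125? NO
The largest n with C(n, 5) < 1953125 is n = 49 (where E[X] = 1906884/1953125 ≈ 0.9763). Hence R_5(5) > 49, i.e. R_5(5) ≥ 50.

Largest n = 49; hence R_5(5) > 49.


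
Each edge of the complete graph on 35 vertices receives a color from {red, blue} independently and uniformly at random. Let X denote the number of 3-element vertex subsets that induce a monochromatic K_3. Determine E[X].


Let X = Σ_S X_S over the C(35, 3) = 6545 subsets S of size 3, where X_S = 1 if the K_3 on S is monochromatic.
For a fixed S, the K_3 on S has C(3, 2) = 3 edges. P[all 3 edges red] = (1/2)^3, and likewise for blue, so P[monochromatic] = 2·(1/2)^3 = 2^{1 − 3} = 1/4.
Summing: E[X] = C(35, 3) · 2^{1 − 3} = 6545 · 1/4 = 6545/4.
Numerically: E[X] ≈ 1636.250.

E[X] = C(35,3)·2^(1−C(3,2)) = 6545/4 ≈ 1636.250.


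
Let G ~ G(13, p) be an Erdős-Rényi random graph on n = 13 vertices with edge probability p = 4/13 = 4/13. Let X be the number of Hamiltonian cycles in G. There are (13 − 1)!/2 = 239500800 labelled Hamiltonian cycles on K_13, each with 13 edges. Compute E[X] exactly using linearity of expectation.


K_13 has (13 − 1)!/2 = 239500800 labelled Hamiltonian cycles.
For each such Hamiltonian cycle H, let X_H = 1 if all 13 edges of H are present in G. Then P[X_H = 1] = p^{13} = (4/13)^{13} = 67108864/302875106592253.
By linearity: E[X] = Σ_H E[X_H] = 239500800 · p^{13} = 239500800 · 67108864/302875106592253 = 16072626615091200/302875106592253.
Numerically: E[X] ≈ 53.07.

E[X] = 239500800 · (4/13)^{13} = 16072626615091200/302875106592253 ≈ 53.07.


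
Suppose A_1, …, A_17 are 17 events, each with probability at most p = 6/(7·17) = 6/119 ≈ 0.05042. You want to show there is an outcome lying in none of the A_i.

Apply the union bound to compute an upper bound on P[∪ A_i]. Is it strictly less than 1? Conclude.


Union bound: P[∪_{i=1}^{17} A_i] ≤ Σ_i P[A_i] ≤ 17·p = 17·(6/119) = 6/7.
Numerically: 6/7 ≈ 0.85714.
Is 6/7 < 1? YES.
Since P[∪ A_i] ≤ 6/7 < 1, the complement has P[∩ A_i^c] ≥ 1 − 6/7 = 1/7 > 0, so some outcome avoids every A_i.

17·p = 6/7 ≈ 0.85714; existence CERTIFIED by the union bound.


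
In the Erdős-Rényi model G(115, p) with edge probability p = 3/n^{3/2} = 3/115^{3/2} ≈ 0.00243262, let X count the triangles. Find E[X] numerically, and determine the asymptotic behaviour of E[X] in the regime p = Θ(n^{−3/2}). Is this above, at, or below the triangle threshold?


Number of potential triangles: C(115, 3) = 246905.
Each occurs with probability p³ ≈ (0.00243262)³ ≈ 1.43953916e-08.
By linearity: E[X] = C(115, 3)·p³ ≈ 246905 · 1.43953916e-08 ≈ 0.003554.
Since α = 3/2 > 1, p = c/n^{3/2} = o(1/n) is below the triangle threshold p ~ 1/n. Asymptotically E[X] ~ (c³/6)·n^{3(1−α)} = (3³/6)·n^{-1.5} → 0, so by Markov's inequality G has no triangles w.h.p.

E[X] ≈ 0.003554; in regime p = Θ(1/n^{3/2}) E[X] tends to 0 (below the triangle threshold p ~ 1/n).


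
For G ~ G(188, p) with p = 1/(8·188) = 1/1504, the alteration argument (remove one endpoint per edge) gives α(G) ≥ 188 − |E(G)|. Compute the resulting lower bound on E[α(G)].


E[|E(G)|] = C(188, 2)·p = 17578 · (1/1504) = 187/16.
E[α(G)] ≥ n − E[|E(G)|] = 188 − 187/16 = 2821/16.
Numerically: ≈ 176.3125.
(This is only a lower bound; the true E[α(G)] may be larger.)

E[α(G)] ≥ 2821/16 ≈ 176.3125.


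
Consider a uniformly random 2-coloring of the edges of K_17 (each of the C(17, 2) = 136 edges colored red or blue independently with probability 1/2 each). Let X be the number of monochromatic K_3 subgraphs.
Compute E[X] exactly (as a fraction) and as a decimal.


Let X = Σ_S X_S over the C(17, 3) = 680 subsets S of size 3, where X_S = 1 if the K_3 on S is monochromatic.
For a fixed S, the K_3 on S has C(3, 2) = 3 edges. P[all 3 edges red] = (1/2)^3, and likewise for blue, so P[monochromatic] = 2·(1/2)^3 = 2^{1 − 3} = 1/4.
Summing: E[X] = C(17, 3) · 2^{1 − 3} = 680 · 1/4 = 170.
Numerically: E[X] ≈ 170.0000.

E[X] = C(17,3)·2^(1−C(3,2)) = 170 ≈ 170.0000.


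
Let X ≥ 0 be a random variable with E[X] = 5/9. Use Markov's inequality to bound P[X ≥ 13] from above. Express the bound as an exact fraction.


μ = E[X] = 5/9, a = 13.
Markov: P[X ≥ 13] ≤ μ/a = (5/9)/13 = 5/117.
Numerically: ≈ 0.042735.
(Since a = 13 > μ = 0.555556, the bound 5/117 is < 1 and informative.)

P[X ≥ 13] ≤ 5/117 ≈ 0.042735.
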